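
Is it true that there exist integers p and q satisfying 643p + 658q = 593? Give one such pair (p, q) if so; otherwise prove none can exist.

643 and 658 are coprime, so 643p + 658q ranges over all of ℤ.
Euclidean algorithm: 658 = 1·643 + 15, 643 = 42·15 + 13, 15 = 1·13 + 2, 13 = 6·2 + 1, 2 = 2·1 + 0.
Back-substituting, 1 = 13 − 6·2 = 13 − 6·(15 − 1·13) = −6·15 + 7·13 = −6·15 + 7·(643 − 42·15) = 7·643 − 300·15 = 7·643 − 300·(658 − 1·643) = −300·658 + 307·643; that is, 643·307 + 658·(-300) = 1.
Multiplying through by 593: p = 307·593 = 182051, q = (-300)·593 = -177900 is a solution.
Shifting by a multiple of (658, −643) keeps it a solution: p = 182051 − 276·658 = 443, q = -177900 + 276·643 = -432.
Indeed 643·443 + 658·(-432) = 284849 − 284256 = 593.

p = 443, q = -432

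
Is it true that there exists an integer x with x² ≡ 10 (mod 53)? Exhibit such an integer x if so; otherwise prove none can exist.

x = 40 works: 40² = 1600, and 1600 − 10 = 1590 = 30·53.

x = 40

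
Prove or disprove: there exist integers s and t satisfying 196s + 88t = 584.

Since gcd(196, 88) = 4 and 584 = 4·146, Bézout's identity guarantees a solution.
Dividing through by 4 reduces the equation to 49s + 22t = 146.
Run the Euclidean algorithm on 49 and 22: 49 = 2·22 + 5, 22 = 4·5 + 2, 5 = 2·2 + 1, 2 = 2·1 + 0.
Working back up the chain: 1 = 5 − 2·2 = 5 − 2·(22 − 4·5) = −2·22 + 9·5 = −2·22 + 9·(49 − 2·22) = 9·49 − 20·22. So 49·9 + 22·(-20) = 1.
Multiplying through by 146: s = 9·146 = 1314, t = (-20)·146 = -2920 is a solution.
Shifting by a multiple of (22, −49) keeps it a solution: s = 1314 − 59·22 = 16, t = -2920 + 59·49 = -29.
Check: 196·16 + 88·(-29) = 3136 − 2552 = 584. ✓

s = 16, t = -29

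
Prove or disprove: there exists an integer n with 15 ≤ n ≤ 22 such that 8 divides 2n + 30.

Try n = 17: 2·17 + 30 = 64 = 8·8, which is divisible by 8.

n = 17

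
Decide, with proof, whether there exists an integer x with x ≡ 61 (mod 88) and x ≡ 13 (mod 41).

x = 2965

gcd(88, 41) = 1, so the Chinese Remainder Theorem guarantees exactly one residue class mod 3608 satisfying both.
Any solution of the first congruence is x = 61 + 88t; substituting into the second, 88t ≡ 13 − 61 ≡ 34 (mod 41).
88 ≡ 6 (mod 41), so this reads 6t ≡ 34 (mod 41). To invert 6 modulo 41: 41 = 6·6 + 5, 6 = 1·5 + 1, 5 = 5·1 + 0, and unwinding, 1 = 6 − 1·5 = 6 − (41 − 6·6) = −41 + 7·6. Thus 6⁻¹ ≡ 7 (mod 41).
Multiplying by 7: t ≡ 7·34 = 238 ≡ 33 (mod 41).
Taking t = 33 gives x = 61 + 88·33 = 2965.
Check: 2965 mod 88 = 61, 2965 mod 41 = 13. ✓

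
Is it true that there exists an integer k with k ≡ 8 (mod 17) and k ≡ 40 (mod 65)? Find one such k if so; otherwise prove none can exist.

Since 17 and 65 share no common factor, CRT says the pair of congruences has a solution (unique mod 1105).
Any solution of the first congruence is k = 8 + 17t; substituting into the second, 17t ≡ 40 − 8 ≡ 32 (mod 65).
Note 17·23 = 391 ≡ 1 (mod 65) (as 391 − 1 = 6·65), so 17⁻¹ ≡ 23.
Multiplying by 23: t ≡ 23·32 = 736 ≡ 21 (mod 65).
Taking t = 21 gives k = 8 + 17·21 = 365.
Check: 365 mod 17 = 8, 365 mod 65 = 40. ✓

k = 365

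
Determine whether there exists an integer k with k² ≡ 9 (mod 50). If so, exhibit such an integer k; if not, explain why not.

k = 47

k = 47 works: 47² = 2209, and 2209 − 9 = 2200 = 44·50.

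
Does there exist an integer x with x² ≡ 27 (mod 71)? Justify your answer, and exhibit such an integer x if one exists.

x = 13 works: 13² = 169, and 169 − 27 = 142 = 2·71.

x = 13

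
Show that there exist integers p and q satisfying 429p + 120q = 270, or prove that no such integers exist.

Every value of 429p + 120q is a multiple of gcd(429, 120) = 3; since 3 ∣ 270, solutions exist.
Dividing through by 3 reduces the equation to 143p + 40q = 90.
Euclidean algorithm: 143 = 3·40 + 23, 40 = 1·23 + 17, 23 = 1·17 + 6, 17 = 2·6 + 5, 6 = 1·5 + 1, 5 = 5·1 + 0.
Unwinding: 1 = 6 − 1·5 = 6 − (17 − 2·6) = −17 + 3·6 = −17 + 3·(23 − 1·17) = 3·23 − 4·17 = 3·23 − 4·(40 − 1·23) = −4·40 + 7·23 = −4·40 + 7·(143 − 3·40) = 7·143 − 25·40, i.e. 143·7 + 40·(-25) = 1.
Multiplying through by 90: p = 7·90 = 630, q = (-25)·90 = -2250 is a solution.
Subtracting 15·40 from p and adding 15·143 to q gives the tidier solution (30, -105).
Check: 429·30 + 120·(-105) = 12870 − 12600 = 270. ✓

p = 30, q = -105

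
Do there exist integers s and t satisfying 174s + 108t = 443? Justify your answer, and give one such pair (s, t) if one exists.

No, no such integers exist.

Both 174 and 108 are divisible by gcd(174, 108) = 6, hence so is any combination 174s + 108t.
But 443 = 6·73 + 5, so 6 ∤ 443.
Therefore 174s + 108t = 443 has no solution in integers.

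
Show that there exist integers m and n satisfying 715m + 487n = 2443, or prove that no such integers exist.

715 and 487 are coprime, so 715m + 487n ranges over all of ℤ.
Run the Euclidean algorithm on 715 and 487: 715 = 1·487 + 228, 487 = 2·228 + 31, 228 = 7·31 + 11, 31 = 2·11 + 9, 11 = 1·9 + 2, 9 = 4·2 + 1, 2 = 2·1 + 0.
Unwinding: 1 = 9 − 4·2 = 9 − 4·(11 − 1·9) = −4·11 + 5·9 = −4·11 + 5·(31 − 2·11) = 5·31 − 14·11 = 5·31 − 14·(228 − 7·31) = −14·228 + 103·31 = −14·228 + 103·(487 − 2·228) = 103·487 − 220·228 = 103·487 − 220·(715 − 1·487) = −220·715 + 323·487, i.e. 715·(-220) + 487·323 = 1.
Scaling by 2443 gives the particular solution (m, n) = (-537460, 789089).
Shifting by a multiple of (487, −715) keeps it a solution: m = -537460 + 1104·487 = 188, n = 789089 − 1104·715 = -271.
Indeed 715·188 + 487·(-271) = 134420 − 131977 = 2443.

m = 188, n = -271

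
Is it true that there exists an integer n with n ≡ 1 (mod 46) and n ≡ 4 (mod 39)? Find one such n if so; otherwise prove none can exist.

n = 277

The moduli 46 and 39 are coprime, so by the Chinese Remainder Theorem a unique solution modulo 1794 exists.
Any solution of the first congruence is n = 1 + 46t; substituting into the second, 46t ≡ 4 − 1 ≡ 3 (mod 39).
46 ≡ 7 (mod 39), so this reads 7t ≡ 3 (mod 39). Since 7·28 = 196 = 5·39 + 1, the inverse of 7 mod 39 is 28.
Therefore t ≡ 28·3 = 84 ≡ 6 (mod 39).
Taking t = 6 gives n = 1 + 46·6 = 277.
Indeed 277 ≡ 1 (mod 46) and 277 ≡ 4 (mod 39).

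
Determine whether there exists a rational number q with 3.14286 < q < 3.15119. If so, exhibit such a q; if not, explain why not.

Look for a denominator N such that an integer falls strictly between N·3.14286 and N·3.15119. N = 20 works: 20·3.14286 = 62.85720 < 63 < 63.02380 = 20·3.15119.
So q = 63/20 works: it is a ratio of integers, and dividing 20·3.14286 < 63 < 20·3.15119 through by 20 gives 3.14286 < 63/20 < 3.15119.

q = 63/20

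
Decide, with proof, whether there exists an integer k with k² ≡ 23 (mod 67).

Take k = 31. Then 31² = 961 = 14·67 + 23, so 31² ≡ 23 (mod 67).

k = 31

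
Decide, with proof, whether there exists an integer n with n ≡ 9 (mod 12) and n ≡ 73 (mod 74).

Here gcd(12, 74) = 2, and both 9 and 73 leave remainder 1 mod 2, so the system is consistent.
Put n = 9 + 12t, so we need 12t ≡ 64 (mod 74), equivalently (divide by 2) 6t ≡ 32 (mod 37).
Invert 6 mod 37 by the Euclidean algorithm: 37 = 6·6 + 1, 6 = 6·1 + 0; back-substituting, 1 = 37 − 6·6. Hence 6·(-6) ≡ 1, so 6⁻¹ ≡ -6 ≡ 31 (mod 37).
Multiplying by 31: t ≡ 31·32 = 992 ≡ 30 (mod 37).
Then n = 9 + 12·30 = 369.
Indeed 369 ≡ 9 (mod 12) and 369 ≡ 73 (mod 74).

n = 369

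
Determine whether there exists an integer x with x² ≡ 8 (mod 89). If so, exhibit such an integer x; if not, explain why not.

x = 39

Take x = 39. Then 39² = 1521 = 17·89 + 8, so 39² ≡ 8 (mod 89).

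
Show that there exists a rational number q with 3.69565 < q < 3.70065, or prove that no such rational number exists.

q = 37/10

Look for a denominator N such that an integer falls strictly between N·3.69565 and N·3.70065. N = 10 works: 10·3.69565 = 36.95650 < 37 < 37.00650 = 10·3.70065.
Hence 37/10 is a rational number with 3.69565 < 37/10 < 3.70065.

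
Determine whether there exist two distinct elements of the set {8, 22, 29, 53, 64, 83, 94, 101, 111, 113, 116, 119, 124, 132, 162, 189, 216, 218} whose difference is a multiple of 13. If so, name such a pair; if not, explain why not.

Both 8 and 216 leave remainder 8 on division by 13; their difference 208 = 16·13 is a multiple of 13.

Yes: 8 and 216.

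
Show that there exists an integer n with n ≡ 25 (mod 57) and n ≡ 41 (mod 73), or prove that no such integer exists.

n = 4129

gcd(57, 73) = 1, so the Chinese Remainder Theorem guarantees exactly one residue class mod 4161 satisfying both.
Write n = 25 + 57t and require 25 + 57t ≡ 41 (mod 73), i.e. 57t ≡ 16 (mod 73).
Since 57·41 = 2337 = 32·73 + 1, the inverse of 57 mod 73 is 41.
Multiplying by 41: t ≡ 41·16 = 656 ≡ 72 (mod 73).
With t = 72: n = 25 + 57·72 = 4129.
Verify: 4129 = 72·57 + 25 and 4129 = 56·73 + 41. ✓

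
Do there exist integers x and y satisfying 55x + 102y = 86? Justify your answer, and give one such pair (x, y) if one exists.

x = 98, y = -52

55 and 102 are coprime, so 55x + 102y ranges over all of ℤ.
Run the Euclidean algorithm on 102 and 55: 102 = 1·55 + 47, 55 = 1·47 + 8, 47 = 5·8 + 7, 8 = 1·7 + 1, 7 = 7·1 + 0.
Working back up the chain: 1 = 8 − 1·7 = 8 − (47 − 5·8) = −47 + 6·8 = −47 + 6·(55 − 1·47) = 6·55 − 7·47 = 6·55 − 7·(102 − 1·55) = −7·102 + 13·55. So 55·13 + 102·(-7) = 1.
Multiplying through by 86: x = 13·86 = 1118, y = (-7)·86 = -602 is a solution.
Shifting by a multiple of (102, −55) keeps it a solution: x = 1118 − 10·102 = 98, y = -602 + 10·55 = -52.
Check: 55·98 + 102·(-52) = 5390 − 5304 = 86. ✓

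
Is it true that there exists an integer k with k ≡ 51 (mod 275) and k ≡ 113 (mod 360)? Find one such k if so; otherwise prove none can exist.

Reduce both congruences modulo 5, which divides 275 and 360: they say k ≡ 51 (mod 5) and k ≡ 113 (mod 5).
These are incompatible: 51 − 113 = -62 is not divisible by 5.
So no integer satisfies both congruences.

No, no such integer exists.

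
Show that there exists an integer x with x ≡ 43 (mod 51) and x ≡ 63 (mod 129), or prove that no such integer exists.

Both moduli are multiples of 3 = gcd(51, 129), so any solution would satisfy x ≡ 43 and x ≡ 63 modulo 3 simultaneously.
However 43 ≡ 1 and 63 ≡ 0 (mod 3), and 1 ≠ 0.
So no integer satisfies both congruences.

No, no such integer exists.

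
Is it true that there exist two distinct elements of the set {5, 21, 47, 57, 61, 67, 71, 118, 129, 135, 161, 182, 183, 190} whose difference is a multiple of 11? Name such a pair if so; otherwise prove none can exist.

Yes: 5 and 71.

Both 5 and 71 leave remainder 5 on division by 11; their difference 66 = 6·11 is a multiple of 11.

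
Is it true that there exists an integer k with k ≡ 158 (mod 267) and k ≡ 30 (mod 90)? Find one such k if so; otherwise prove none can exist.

No such integer exists.

gcd(267, 90) = 3. If k ≡ 158 (mod 267) and k ≡ 30 (mod 90), then k ≡ 158 (mod 3) and k ≡ 30 (mod 3).
However 158 ≡ 2 and 30 ≡ 0 (mod 3), and 2 ≠ 0.
So no integer satisfies both congruences.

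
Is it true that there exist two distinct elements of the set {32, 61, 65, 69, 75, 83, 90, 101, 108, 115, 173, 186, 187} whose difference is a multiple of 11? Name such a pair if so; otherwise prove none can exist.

32 and 65 are such a pair.

32 mod 11 = 10 and 65 mod 11 = 10, so 65 − 32 = 33 = 3·11.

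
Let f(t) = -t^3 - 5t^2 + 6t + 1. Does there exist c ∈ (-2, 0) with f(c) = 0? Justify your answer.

f(-2) = -23 and f(0) = 1, which have opposite signs.
As a polynomial, f is continuous on every closed interval.
By the Intermediate Value Theorem, f takes the value 0 somewhere in the open interval.

Yes, such a c exists.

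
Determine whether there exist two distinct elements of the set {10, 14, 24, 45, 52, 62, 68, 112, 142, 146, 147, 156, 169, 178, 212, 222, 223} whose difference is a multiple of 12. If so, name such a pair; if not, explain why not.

10 and 142 are such a pair.

Both 10 and 142 leave remainder 10 on division by 12; their difference 132 = 11·12 is a multiple of 12.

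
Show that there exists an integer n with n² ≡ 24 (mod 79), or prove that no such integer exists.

No, no such integer exists.

79 is prime, so by Euler's criterion 24 is a square mod 79 iff 24^((79−1)/2) = 24^39 ≡ 1 (mod 79).
Repeated squaring mod 79: 24^2 = 576 ≡ 23; 24^4 ≡ 23² = 529 ≡ 55; 24^8 ≡ 55² = 3025 ≡ 23; 24^16 ≡ 23² = 529 ≡ 55; 24^32 ≡ 55² = 3025 ≡ 23.
Since 39 = 32 + 4 + 2 + 1, 24^39 ≡ 23 · 55 · 23 · 24; multiplying out mod 79: 23·55 = 1265 ≡ 1, then 1·23 = 23 ≡ 23, then 23·24 = 552 ≡ 78. Thus 24^39 ≡ 78 ≡ −1 (mod 79).
The value −1 means 24 is a non-residue modulo 79, so n² ≡ 24 (mod 79) is impossible.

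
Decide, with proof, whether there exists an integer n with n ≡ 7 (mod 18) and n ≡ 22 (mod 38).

No, no such integer exists.

Both moduli are multiples of 2 = gcd(18, 38), so any solution would satisfy n ≡ 7 and n ≡ 22 modulo 2 simultaneously.
But 7 mod 2 = 1 while 22 mod 2 = 0, a contradiction.
Therefore no such n exists.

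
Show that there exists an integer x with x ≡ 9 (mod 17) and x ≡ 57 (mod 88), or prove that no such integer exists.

The moduli 17 and 88 are coprime, so by the Chinese Remainder Theorem a unique solution modulo 1496 exists.
Any solution of the first congruence is x = 9 + 17t; substituting into the second, 17t ≡ 57 − 9 ≡ 48 (mod 88).
To invert 17 modulo 88: 88 = 5·17 + 3, 17 = 5·3 + 2, 3 = 1·2 + 1, 2 = 2·1 + 0, and unwinding, 1 = 3 − 1·2 = 3 − (17 − 5·3) = −17 + 6·3 = −17 + 6·(88 − 5·17) = 6·88 − 31·17. Thus 17⁻¹ ≡ -31 ≡ 57 (mod 88).
Multiplying by 57: t ≡ 57·48 = 2736 ≡ 8 (mod 88).
With t = 8: x = 9 + 17·8 = 145.
Check: 145 mod 17 = 9, 145 mod 88 = 57. ✓

x = 145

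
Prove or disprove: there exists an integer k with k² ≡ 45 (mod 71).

k = 51

Take k = 51. Then 51² = 2601 = 36·71 + 45, so 51² ≡ 45 (mod 71).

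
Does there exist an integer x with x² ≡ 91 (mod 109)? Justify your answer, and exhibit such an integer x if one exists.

No, no such integer exists.

109 is prime, so by Euler's criterion 91 is a square mod 109 iff 91^((109−1)/2) = 91^54 ≡ 1 (mod 109).
Repeated squaring mod 109: 91^2 = 8281 ≡ 106; 91^4 ≡ 106² = 11236 ≡ 9; 91^8 ≡ 9² = 81 ≡ 81; 91^16 ≡ 81² = 6561 ≡ 21; 91^32 ≡ 21² = 441 ≡ 5.
Since 54 = 32 + 16 + 4 + 2, 91^54 ≡ 5 · 21 · 9 · 106; multiplying out mod 109: 5·21 = 105 ≡ 105, then 105·9 = 945 ≡ 73, then 73·106 = 7738 ≡ 108. Thus 91^54 ≡ 108 ≡ −1 (mod 109).
The value −1 means 91 is a non-residue modulo 109, so x² ≡ 91 (mod 109) is impossible.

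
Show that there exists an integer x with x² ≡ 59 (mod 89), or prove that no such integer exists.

89 is prime, so by Euler's criterion 59 is a square mod 89 iff 59^((89−1)/2) = 59^44 ≡ 1 (mod 89).
Repeated squaring mod 89: 59^2 = 3481 ≡ 10; 59^4 ≡ 10² = 100 ≡ 11; 59^8 ≡ 11² = 121 ≡ 32; 59^16 ≡ 32² = 1024 ≡ 45; 59^32 ≡ 45² = 2025 ≡ 67.
Since 44 = 32 + 8 + 4, 59^44 ≡ 67 · 32 · 11; multiplying out mod 89: 67·32 = 2144 ≡ 8, then 8·11 = 88 ≡ 88. Thus 59^44 ≡ 88 ≡ −1 (mod 89).
By Euler's criterion 59 is a quadratic non-residue mod 89: no x satisfies x² ≡ 59 (mod 89).

There is no such integer.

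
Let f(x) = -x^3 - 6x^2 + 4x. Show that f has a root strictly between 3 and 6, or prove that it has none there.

No such root exists.

f(3) = -69 and f(6) = -408, both negative, so a sign-change argument is unavailable; we show f keeps this sign on the whole interval.
Substitute x = 3 + u, where 0 < u < 3 on the interval. Expanding, f(3 + u) = -u^3 - 15u^2 - 59u - 69.
The nonzero coefficients here are all negative, so for u > 0 every term is negative (or zero), and the constant term -69 is strictly negative.
So f is strictly negative on (3, 6); no root exists in the interval.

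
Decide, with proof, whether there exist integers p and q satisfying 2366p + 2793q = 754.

No, no such integers exist.

Any value of 2366p + 2793q is a multiple of gcd(2366, 2793) = 7.
But 754 is not a multiple of 7 (it leaves remainder 5).
Therefore 2366p + 2793q = 754 has no solution in integers.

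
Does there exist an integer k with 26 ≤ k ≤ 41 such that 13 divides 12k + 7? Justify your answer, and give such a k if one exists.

k = 33 works, since 12·33 + 7 = 403 = 31·13.

k = 33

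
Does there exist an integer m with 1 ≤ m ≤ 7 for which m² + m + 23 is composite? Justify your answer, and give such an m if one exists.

At m = 6: 6² + 6 + 23 = 65 = 5·13, which is composite.

m = 6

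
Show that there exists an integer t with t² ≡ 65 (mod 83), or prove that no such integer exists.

t = 27 works: 27² = 729, and 729 − 65 = 664 = 8·83.

t = 27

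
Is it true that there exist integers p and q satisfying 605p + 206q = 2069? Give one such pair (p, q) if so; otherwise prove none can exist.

p = 31, q = -81

605 and 206 are coprime, so 605p + 206q ranges over all of ℤ.
Run the Euclidean algorithm on 605 and 206: 605 = 2·206 + 193, 206 = 1·193 + 13, 193 = 14·13 + 11, 13 = 1·11 + 2, 11 = 5·2 + 1, 2 = 2·1 + 0.
Working back up the chain: 1 = 11 − 5·2 = 11 − 5·(13 − 1·11) = −5·13 + 6·11 = −5·13 + 6·(193 − 14·13) = 6·193 − 89·13 = 6·193 − 89·(206 − 1·193) = −89·206 + 95·193 = −89·206 + 95·(605 − 2·206) = 95·605 − 279·206. So 605·95 + 206·(-279) = 1.
Times 2069: 605·196555 + 206·(-577251) = 2069, so (196555, -577251) solves it.
The general solution is p = 196555 + 206k, q = -577251 − 605k; taking k = -954 gives the smaller pair p = 31, q = -81.
Check: 605·31 + 206·(-81) = 18755 − 16686 = 2069. ✓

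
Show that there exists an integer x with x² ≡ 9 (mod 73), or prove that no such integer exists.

x = 3

Take x = 3. Then 3² = 9, and since 0 ≤ 9 < 73 this is already reduced: 3² ≡ 9 (mod 73).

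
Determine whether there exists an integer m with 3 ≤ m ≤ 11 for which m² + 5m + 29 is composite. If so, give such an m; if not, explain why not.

At m = 11: 11² + 5·11 + 29 = 205 = 5·41, which is composite.

m = 11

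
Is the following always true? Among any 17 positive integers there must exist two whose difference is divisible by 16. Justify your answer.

Partition the integers by their residue mod 16; there are 16 classes.
With 17 integers and only 16 classes, the pigeonhole principle forces two of them, say a and b, into the same class.
Equal remainders mean a − b ≡ 0 (mod 16), so 16 divides their difference.

True.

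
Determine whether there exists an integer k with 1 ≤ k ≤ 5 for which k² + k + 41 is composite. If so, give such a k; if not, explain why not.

The values for k = 1, 2, …, 5 are 43, 47, 53, 61, 71, and each of these is prime.
So no value in the range makes the expression composite.

No such integer k in that range exists.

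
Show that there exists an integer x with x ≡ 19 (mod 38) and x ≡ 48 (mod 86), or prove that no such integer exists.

No, no such integer exists.

gcd(38, 86) = 2. If x ≡ 19 (mod 38) and x ≡ 48 (mod 86), then x ≡ 19 (mod 2) and x ≡ 48 (mod 2).
But 19 mod 2 = 1 while 48 mod 2 = 0, a contradiction.
Therefore no such x exists.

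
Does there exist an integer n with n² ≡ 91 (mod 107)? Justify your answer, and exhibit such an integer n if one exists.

No such integer exists.

Apply Euler's criterion with the prime 107: 91 is a quadratic residue iff 91^53 ≡ 1 (mod 107), and a non-residue iff it is ≡ −1.
Repeated squaring mod 107: 91^2 = 8281 ≡ 42; 91^4 ≡ 42² = 1764 ≡ 52; 91^8 ≡ 52² = 2704 ≡ 29; 91^16 ≡ 29² = 841 ≡ 92; 91^32 ≡ 92² = 8464 ≡ 11.
Since 53 = 32 + 16 + 4 + 1, 91^53 ≡ 11 · 92 · 52 · 91; multiplying out mod 107: 11·92 = 1012 ≡ 49, then 49·52 = 2548 ≡ 87, then 87·91 = 7917 ≡ 106. Thus 91^53 ≡ 106 ≡ −1 (mod 107).
By Euler's criterion 91 is a quadratic non-residue mod 107: no n satisfies n² ≡ 91 (mod 107).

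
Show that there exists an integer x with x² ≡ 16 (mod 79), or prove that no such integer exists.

x = 4

Take x = 4. Then 4² = 16, and since 0 ≤ 16 < 79 this is already reduced: 4² ≡ 16 (mod 79).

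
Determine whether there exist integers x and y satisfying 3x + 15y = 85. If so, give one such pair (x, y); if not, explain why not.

No such integers exist.

gcd(3, 15) = 3, so every integer of the form 3x + 15y is a multiple of 3.
However 85 leaves remainder 1 on division by 3.
Hence no integers x, y satisfy the equation.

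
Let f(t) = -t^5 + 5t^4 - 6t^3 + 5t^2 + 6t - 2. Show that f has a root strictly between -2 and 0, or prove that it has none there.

f(-2) = 166 and f(0) = -2, which have opposite signs.
Since f is a polynomial it is continuous on [-2, 0].
By the Intermediate Value Theorem, f takes the value 0 somewhere in the open interval.

Yes, f has a root in the interval.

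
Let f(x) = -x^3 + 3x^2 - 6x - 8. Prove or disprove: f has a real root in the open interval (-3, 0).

f(-3) = 64 and f(0) = -8, which have opposite signs.
f is continuous everywhere (it is a polynomial), in particular on [-3, 0].
By the Intermediate Value Theorem f must vanish at some point of (-3, 0).

Yes, f has a root in the interval.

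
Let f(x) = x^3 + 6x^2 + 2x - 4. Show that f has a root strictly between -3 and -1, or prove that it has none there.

Yes, f has a root in the interval.

f(-3) = 17 and f(-1) = -1, which have opposite signs.
f is continuous everywhere (it is a polynomial), in particular on [-3, -1].
By the Intermediate Value Theorem, f takes the value 0 somewhere in the open interval.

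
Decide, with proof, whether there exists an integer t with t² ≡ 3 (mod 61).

t = 8 works: 8² = 64, and 64 − 3 = 61 = 1·61.

t = 8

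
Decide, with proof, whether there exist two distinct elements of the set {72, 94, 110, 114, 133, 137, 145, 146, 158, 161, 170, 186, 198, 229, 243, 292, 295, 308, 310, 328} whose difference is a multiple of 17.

Reduce each element mod 17: 72↦4, 94↦9, 110↦8, 114↦12, 133↦14, 137↦1, 145↦9, 146↦10, 158↦5, 161↦8, 170↦0, 186↦16, 198↦11, 229↦8, 243↦5, 292↦3, 295↦6, 308↦2, 310↦4, 328↦5. The residue 4 repeats (at 72 and 310), and 310 − 72 = 238 = 14·17.

72 and 310 are such a pair.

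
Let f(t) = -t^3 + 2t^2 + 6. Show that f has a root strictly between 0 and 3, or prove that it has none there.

f(0) = 6 and f(3) = -3, which have opposite signs.
Since f is a polynomial it is continuous on [0, 3].
By the Intermediate Value Theorem f must vanish at some point of (0, 3).

Yes, f has a root in the interval.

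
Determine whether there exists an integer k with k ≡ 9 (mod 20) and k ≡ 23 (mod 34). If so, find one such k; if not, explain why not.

k = 329

The moduli are not coprime: gcd(20, 34) = 2. Compatibility requires 2 ∣ (23 − 9) = 14, which holds, so solutions exist.
Write k = 9 + 20t. Then 20t ≡ 23 − 9 ≡ 14 (mod 34); dividing through by 2 gives 10t ≡ 7 (mod 17).
Note 10·12 = 120 ≡ 1 (mod 17) (as 120 − 1 = 7·17), so 10⁻¹ ≡ 12.
Multiplying by 12: t ≡ 12·7 = 84 ≡ 16 (mod 17).
Then k = 9 + 20·16 = 329.
Verify: 329 = 16·20 + 9 and 329 = 9·34 + 23. ✓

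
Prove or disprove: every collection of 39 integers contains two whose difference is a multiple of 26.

Partition the integers by their residue mod 26; there are 26 classes.
Placing 39 integers into 26 classes, some class receives at least two — say a and b.
Their difference a − b is then a multiple of 26.

True.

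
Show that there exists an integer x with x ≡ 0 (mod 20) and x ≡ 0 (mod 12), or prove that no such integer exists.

x = 0

Here gcd(20, 12) = 4, and both 0 and 0 leave remainder 0 mod 4, so the system is consistent.
The smallest candidate x = 0 works directly: 0 ≡ 0 (mod 12).
Verify: 0 = 0·20 + 0 and 0 = 0·12 + 0. ✓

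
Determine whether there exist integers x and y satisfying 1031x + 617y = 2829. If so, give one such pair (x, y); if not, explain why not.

x = 521, y = -866

1031 and 617 are coprime, so 1031x + 617y ranges over all of ℤ.
Euclidean algorithm: 1031 = 1·617 + 414, 617 = 1·414 + 203, 414 = 2·203 + 8, 203 = 25·8 + 3, 8 = 2·3 + 2, 3 = 1·2 + 1, 2 = 2·1 + 0.
Working back up the chain: 1 = 3 − 1·2 = 3 − (8 − 2·3) = −8 + 3·3 = −8 + 3·(203 − 25·8) = 3·203 − 76·8 = 3·203 − 76·(414 − 2·203) = −76·414 + 155·203 = −76·414 + 155·(617 − 1·414) = 155·617 − 231·414 = 155·617 − 231·(1031 − 1·617) = −231·1031 + 386·617. So 1031·(-231) + 617·386 = 1.
Times 2829: 1031·(-653499) + 617·1091994 = 2829, so (-653499, 1091994) solves it.
Shifting by a multiple of (617, −1031) keeps it a solution: x = -653499 + 1060·617 = 521, y = 1091994 − 1060·1031 = -866.
Check: 1031·521 + 617·(-866) = 537151 − 534322 = 2829. ✓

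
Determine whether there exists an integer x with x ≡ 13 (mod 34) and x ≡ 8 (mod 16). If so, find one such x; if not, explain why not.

No, no such integer exists.

Both moduli are multiples of 2 = gcd(34, 16), so any solution would satisfy x ≡ 13 and x ≡ 8 modulo 2 simultaneously.
These are incompatible: 13 − 8 = 5 is not divisible by 2.
Therefore no such x exists.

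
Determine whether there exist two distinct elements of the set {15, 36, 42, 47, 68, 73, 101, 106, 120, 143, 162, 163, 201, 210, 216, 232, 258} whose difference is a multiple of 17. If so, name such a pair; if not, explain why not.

Residues mod 17: 15↦15, 36↦2, 42↦8, 47↦13, 68↦0, 73↦5, 101↦16, 106↦4, 120↦1, 143↦7, 162↦9, 163↦10, 201↦14, 210↦6, 216↦12, 232↦11, 258↦3.
These 17 residues are pairwise different, hence no difference of two elements is divisible by 17.

No, no such pair exists.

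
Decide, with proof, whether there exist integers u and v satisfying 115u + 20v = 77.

Both 115 and 20 are divisible by gcd(115, 20) = 5, hence so is any combination 115u + 20v.
But 77 = 5·15 + 2, so 5 ∤ 77.
Therefore 115u + 20v = 77 has no solution in integers.

No, no such integers exist.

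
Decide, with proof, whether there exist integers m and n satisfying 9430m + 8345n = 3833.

There are no such integers.

gcd(9430, 8345) = 5, so every integer of the form 9430m + 8345n is a multiple of 5.
But 3833 is not a multiple of 5 (it leaves remainder 3).
Hence no integers m, n satisfy the equation.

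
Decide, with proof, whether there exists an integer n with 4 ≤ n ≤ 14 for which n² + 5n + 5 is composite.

n = 5

At n = 5: 5² + 5·5 + 5 = 55 = 5·11, which is composite.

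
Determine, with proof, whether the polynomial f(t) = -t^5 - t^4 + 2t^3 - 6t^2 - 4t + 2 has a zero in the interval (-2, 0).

Such a root exists.

f(-2) = -14 and f(0) = 2, which have opposite signs.
f is continuous everywhere (it is a polynomial), in particular on [-2, 0].
By the Intermediate Value Theorem, f takes the value 0 somewhere in the open interval.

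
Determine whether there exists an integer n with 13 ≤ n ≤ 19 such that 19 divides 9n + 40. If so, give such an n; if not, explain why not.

At n = 13, 9·13 + 40 = 157 ≡ 5 (mod 19), and each step in n adds 9, giving residues 5, 14, 4, 13, 3, 12, 2 for n = 13, 14, …, 19.
None is 0, so 19 never divides 9n + 40 on this range.

No, no such integer n in that range exists.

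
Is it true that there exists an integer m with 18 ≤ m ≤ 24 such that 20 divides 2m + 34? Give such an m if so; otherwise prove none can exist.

m = 23

At m = 23 we get 2·23 + 34 = 80, and 80 = 20·4.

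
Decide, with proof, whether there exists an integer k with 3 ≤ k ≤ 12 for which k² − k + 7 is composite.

At k = 11: 11² − 11 + 7 = 117 = 3·39, which is composite.

k = 11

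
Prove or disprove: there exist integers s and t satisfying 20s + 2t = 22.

gcd(20, 2) = 2, and 2 divides 22, so integer solutions exist.
Dividing through by 2 reduces the equation to 10s + 1t = 11.
With a unit coefficient on t, (s, t) = (0, 11) is an immediate solution.
Check: 20·0 + 2·11 = 0 + 22 = 22. ✓

s = 0, t = 11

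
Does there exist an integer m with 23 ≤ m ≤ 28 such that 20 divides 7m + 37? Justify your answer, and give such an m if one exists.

No, no such integer m in that range exists.

At m = 23, 7·23 + 37 = 198 ≡ 18 (mod 20), and each step in m adds 7, giving residues 18, 5, 12, 19, 6, 13 for m = 23, 24, …, 28.
The residue 0 does not occur, so no m in [23, 28] makes 7m + 37 a multiple of 20.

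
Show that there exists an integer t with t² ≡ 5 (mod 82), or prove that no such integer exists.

t = 69

t = 69 works: 69² = 4761, and 4761 − 5 = 4756 = 58·82.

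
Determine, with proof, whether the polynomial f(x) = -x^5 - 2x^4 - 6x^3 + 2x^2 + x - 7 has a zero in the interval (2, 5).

The endpoint values f(2) = -109 and f(5) = -5077 are both negative. Claim: f(x) < 0 for every x in (2, 5).
Shift to the endpoint 2: with x = 2 + u (0 < u < 3), one computes f(2 + u) = -u^5 - 12u^4 - 62u^3 - 162u^2 - 207u - 109.
The nonzero coefficients here are all negative, so for u > 0 every term is negative (or zero), and the constant term -109 is strictly negative.
Therefore f(x) < 0 throughout (2, 5), and f has no zero there.

No such root exists.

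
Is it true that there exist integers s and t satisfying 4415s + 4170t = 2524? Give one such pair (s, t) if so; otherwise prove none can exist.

gcd(4415, 4170) = 5, so every integer of the form 4415s + 4170t is a multiple of 5.
However 2524 leaves remainder 4 on division by 5.
So the equation is unsolvable over ℤ.

No such integers exist.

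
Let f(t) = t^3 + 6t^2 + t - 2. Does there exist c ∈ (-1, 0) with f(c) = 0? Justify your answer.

Yes, such a c exists.

f(-1) = 2 and f(0) = -2, which have opposite signs.
As a polynomial, f is continuous on every closed interval.
So by the Intermediate Value Theorem there is a c strictly between -1 and 0 with f(c) = 0.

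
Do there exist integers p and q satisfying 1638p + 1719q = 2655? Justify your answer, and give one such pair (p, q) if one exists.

Every value of 1638p + 1719q is a multiple of gcd(1638, 1719) = 9; since 9 ∣ 2655, solutions exist.
Dividing through by 9 reduces the equation to 182p + 191q = 295.
Euclidean algorithm: 191 = 1·182 + 9, 182 = 20·9 + 2, 9 = 4·2 + 1, 2 = 2·1 + 0.
Unwinding: 1 = 9 − 4·2 = 9 − 4·(182 − 20·9) = −4·182 + 81·9 = −4·182 + 81·(191 − 1·182) = 81·191 − 85·182, i.e. 182·(-85) + 191·81 = 1.
Scaling by 295 gives the particular solution (p, q) = (-25075, 23895).
The general solution is p = -25075 + 191k, q = 23895 − 182k; taking k = 132 gives the smaller pair p = 137, q = -129.
Indeed 1638·137 + 1719·(-129) = 224406 − 221751 = 2655.

p = 137, q = -129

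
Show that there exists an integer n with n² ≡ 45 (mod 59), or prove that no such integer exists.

n = 35

n = 35 works: 35² = 1225, and 1225 − 45 = 1180 = 20·59.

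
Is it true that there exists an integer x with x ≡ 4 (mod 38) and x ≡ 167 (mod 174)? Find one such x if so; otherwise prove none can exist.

No, no such integer exists.

Both moduli are multiples of 2 = gcd(38, 174), so any solution would satisfy x ≡ 4 and x ≡ 167 modulo 2 simultaneously.
These are incompatible: 4 − 167 = -163 is not divisible by 2.
So no integer satisfies both congruences.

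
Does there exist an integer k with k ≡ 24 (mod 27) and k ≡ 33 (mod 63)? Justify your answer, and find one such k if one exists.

The moduli are not coprime: gcd(27, 63) = 9. Compatibility requires 9 ∣ (33 − 24) = 9, which holds, so solutions exist.
The integers ≡ 24 (mod 27) are 24, 51, 78, 105, 132, 159, …; their remainders mod 63 are 24, 51, 15, 42, 6, 33, so k = 159 is the first that is ≡ 33 (mod 63).
Verify: 159 = 5·27 + 24 and 159 = 2·63 + 33. ✓

k = 159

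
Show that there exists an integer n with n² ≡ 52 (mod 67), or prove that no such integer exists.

Apply Euler's criterion with the prime 67: 52 is a quadratic residue iff 52^33 ≡ 1 (mod 67), and a non-residue iff it is ≡ −1.
Squaring successively (mod 67): 52^2 = 2704 ≡ 24; 52^4 ≡ 24² = 576 ≡ 40; 52^8 ≡ 40² = 1600 ≡ 59; 52^16 ≡ 59² = 3481 ≡ 64; 52^32 ≡ 64² = 4096 ≡ 9.
Since 33 = 32 + 1, 52^33 ≡ 9 · 52; multiplying out mod 67: 9·52 = 468 ≡ 66. Thus 52^33 ≡ 66 ≡ −1 (mod 67).
By Euler's criterion 52 is a quadratic non-residue mod 67: no n satisfies n² ≡ 52 (mod 67).

No such integer exists.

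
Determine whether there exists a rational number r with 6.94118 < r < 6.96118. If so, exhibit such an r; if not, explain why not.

r = 125/18

Look for a denominator N such that an integer falls strictly between N·6.94118 and N·6.96118. N = 18 works: 18·6.94118 = 124.94124 < 125 < 125.30124 = 18·6.96118.
So r = 125/18 works: it is a ratio of integers, and dividing 18·6.94118 < 125 < 18·6.96118 through by 18 gives 6.94118 < 125/18 < 6.96118.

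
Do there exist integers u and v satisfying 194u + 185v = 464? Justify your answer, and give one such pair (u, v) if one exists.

u = 31, v = -30

Since gcd(194, 185) = 1, every integer is an integer combination of 194 and 185.
Euclidean algorithm: 194 = 1·185 + 9, 185 = 20·9 + 5, 9 = 1·5 + 4, 5 = 1·4 + 1, 4 = 4·1 + 0.
Working back up the chain: 1 = 5 − 1·4 = 5 − (9 − 1·5) = −9 + 2·5 = −9 + 2·(185 − 20·9) = 2·185 − 41·9 = 2·185 − 41·(194 − 1·185) = −41·194 + 43·185. So 194·(-41) + 185·43 = 1.
Multiplying through by 464: u = (-41)·464 = -19024, v = 43·464 = 19952 is a solution.
Adding 103·185 to u and subtracting 103·194 from v gives the tidier solution (31, -30).
Indeed 194·31 + 185·(-30) = 6014 − 5550 = 464.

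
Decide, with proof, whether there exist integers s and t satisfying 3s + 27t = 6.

s = 2, t = 0

Since gcd(3, 27) = 3 and 6 = 3·2, Bézout's identity guarantees a solution.
Dividing through by 3 reduces the equation to 1s + 9t = 2.
The coefficient of s is 1, so setting t = 0 and s = 2 already solves it.
Indeed 3·2 + 27·0 = 6 + 0 = 6.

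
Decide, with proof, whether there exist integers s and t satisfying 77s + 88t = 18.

No such integers exist.

Any value of 77s + 88t is a multiple of gcd(77, 88) = 11.
But 18 is not a multiple of 11 (it leaves remainder 7).
So the equation is unsolvable over ℤ.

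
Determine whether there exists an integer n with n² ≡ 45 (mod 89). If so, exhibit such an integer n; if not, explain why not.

n = 57

Take n = 57. Then 57² = 3249 = 36·89 + 45, so 57² ≡ 45 (mod 89).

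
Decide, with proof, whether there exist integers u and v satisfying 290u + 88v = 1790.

u = 35, v = -95

Since gcd(290, 88) = 2 and 1790 = 2·895, Bézout's identity guarantees a solution.
Dividing through by 2 reduces the equation to 145u + 44v = 895.
Dividing repeatedly: 145 = 3·44 + 13, 44 = 3·13 + 5, 13 = 2·5 + 3, 5 = 1·3 + 2, 3 = 1·2 + 1, 2 = 2·1 + 0.
Back-substituting, 1 = 3 − 1·2 = 3 − (5 − 1·3) = −5 + 2·3 = −5 + 2·(13 − 2·5) = 2·13 − 5·5 = 2·13 − 5·(44 − 3·13) = −5·44 + 17·13 = −5·44 + 17·(145 − 3·44) = 17·145 − 56·44; that is, 145·17 + 44·(-56) = 1.
Multiplying through by 895: u = 17·895 = 15215, v = (-56)·895 = -50120 is a solution.
The general solution is u = 15215 + 44k, v = -50120 − 145k; taking k = -345 gives the smaller pair u = 35, v = -95.
Check: 290·35 + 88·(-95) = 10150 − 8360 = 1790. ✓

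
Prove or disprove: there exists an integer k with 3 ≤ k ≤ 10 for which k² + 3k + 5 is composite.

At k = 7: 7² + 3·7 + 5 = 75 = 3·25, which is composite.

k = 7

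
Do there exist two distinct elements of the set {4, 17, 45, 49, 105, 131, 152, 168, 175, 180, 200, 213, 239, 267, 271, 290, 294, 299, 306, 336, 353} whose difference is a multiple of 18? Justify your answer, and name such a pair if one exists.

49 mod 18 = 13 and 175 mod 18 = 13, so 175 − 49 = 126 = 7·18.

The pair (49, 175) works.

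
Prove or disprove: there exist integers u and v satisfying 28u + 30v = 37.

Any value of 28u + 30v is a multiple of gcd(28, 30) = 2.
However 37 leaves remainder 1 on division by 2.
So the equation is unsolvable over ℤ.

There are no such integers.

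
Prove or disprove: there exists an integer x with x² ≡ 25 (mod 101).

x = 96

x = 96 works: 96² = 9216, and 9216 − 25 = 9191 = 91·101.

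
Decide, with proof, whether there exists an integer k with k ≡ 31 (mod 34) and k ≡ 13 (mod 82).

Here gcd(34, 82) = 2, and both 31 and 13 leave remainder 1 mod 2, so the system is consistent.
Write k = 31 + 34t. Then 34t ≡ 13 − 31 ≡ 64 (mod 82); dividing through by 2 gives 17t ≡ 32 (mod 41).
Invert 17 mod 41 by the Euclidean algorithm: 41 = 2·17 + 7, 17 = 2·7 + 3, 7 = 2·3 + 1, 3 = 3·1 + 0; back-substituting, 1 = 7 − 2·3 = 7 − 2·(17 − 2·7) = −2·17 + 5·7 = −2·17 + 5·(41 − 2·17) = 5·41 − 12·17. Hence 17·(-12) ≡ 1, so 17⁻¹ ≡ -12 ≡ 29 (mod 41).
Multiplying by 29: t ≡ 29·32 = 928 ≡ 26 (mod 41).
Then k = 31 + 34·26 = 915.
Verify: 915 = 26·34 + 31 and 915 = 11·82 + 13. ✓

k = 915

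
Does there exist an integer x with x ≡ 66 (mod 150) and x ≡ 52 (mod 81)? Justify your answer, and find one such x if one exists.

No, no such integer exists.

gcd(150, 81) = 3. If x ≡ 66 (mod 150) and x ≡ 52 (mod 81), then x ≡ 66 (mod 3) and x ≡ 52 (mod 3).
These are incompatible: 66 − 52 = 14 is not divisible by 3.
Therefore no such x exists.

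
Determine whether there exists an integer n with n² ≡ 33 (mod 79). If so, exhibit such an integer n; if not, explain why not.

Apply Euler's criterion with the prime 79: 33 is a quadratic residue iff 33^39 ≡ 1 (mod 79), and a non-residue iff it is ≡ −1.
Repeated squaring mod 79: 33^2 = 1089 ≡ 62; 33^4 ≡ 62² = 3844 ≡ 52; 33^8 ≡ 52² = 2704 ≡ 18; 33^16 ≡ 18² = 324 ≡ 8; 33^32 ≡ 8² = 64 ≡ 64.
Since 39 = 32 + 4 + 2 + 1, 33^39 ≡ 64 · 52 · 62 · 33; multiplying out mod 79: 64·52 = 3328 ≡ 10, then 10·62 = 620 ≡ 67, then 67·33 = 2211 ≡ 78. Thus 33^39 ≡ 78 ≡ −1 (mod 79).
The value −1 means 33 is a non-residue modulo 79, so n² ≡ 33 (mod 79) is impossible.

No, no such integer exists.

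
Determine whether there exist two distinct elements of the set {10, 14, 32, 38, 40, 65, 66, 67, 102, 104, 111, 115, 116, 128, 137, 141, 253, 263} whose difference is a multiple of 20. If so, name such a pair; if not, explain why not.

There is no such pair.

Reduce each element modulo 20: 10↦10, 14↦14, 32↦12, 38↦18, 40↦0, 65↦5, 66↦6, 67↦7, 102↦2, 104↦4, 111↦11, 115↦15, 116↦16, 128↦8, 137↦17, 141↦1, 253↦13, 263↦3.
These 18 residues are pairwise different, hence no difference of two elements is divisible by 20.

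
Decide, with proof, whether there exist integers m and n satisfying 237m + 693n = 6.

Since gcd(237, 693) = 3 and 6 = 3·2, Bézout's identity guarantees a solution.
Dividing through by 3 reduces the equation to 79m + 231n = 2.
Dividing repeatedly: 231 = 2·79 + 73, 79 = 1·73 + 6, 73 = 12·6 + 1, 6 = 6·1 + 0.
Back-substituting, 1 = 73 − 12·6 = 73 − 12·(79 − 1·73) = −12·79 + 13·73 = −12·79 + 13·(231 − 2·79) = 13·231 − 38·79; that is, 79·(-38) + 231·13 = 1.
Multiplying through by 2: m = (-38)·2 = -76, n = 13·2 = 26 is a solution.
The general solution is m = -76 + 231k, n = 26 − 79k; taking k = 1 gives the smaller pair m = 155, n = -53.
Indeed 237·155 + 693·(-53) = 36735 − 36729 = 6.

m = 155, n = -53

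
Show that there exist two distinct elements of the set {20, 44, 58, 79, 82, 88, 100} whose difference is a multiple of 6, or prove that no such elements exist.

The pair (20, 44) works.

Both 20 and 44 leave remainder 2 on division by 6; their difference 24 = 4·6 is a multiple of 6.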